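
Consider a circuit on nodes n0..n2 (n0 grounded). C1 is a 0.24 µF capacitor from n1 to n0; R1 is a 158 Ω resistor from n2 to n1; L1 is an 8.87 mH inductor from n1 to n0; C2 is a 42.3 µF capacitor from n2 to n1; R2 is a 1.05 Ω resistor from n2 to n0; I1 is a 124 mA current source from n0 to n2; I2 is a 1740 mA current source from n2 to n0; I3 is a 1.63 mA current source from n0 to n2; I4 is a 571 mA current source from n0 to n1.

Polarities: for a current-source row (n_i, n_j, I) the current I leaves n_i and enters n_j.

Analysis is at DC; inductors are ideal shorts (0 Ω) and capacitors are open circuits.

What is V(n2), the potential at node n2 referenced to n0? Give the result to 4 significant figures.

MNA unknowns: 2 node voltages V₁..V_2 plus 1 source current (L1)
C1: Y=0.000 on G[1,0]
R1: Y=0.006329 on G[2,1]
L1: row V1−V0=0, i_L1 at 1,0
C2: Y=0.000 on G[2,1]
R2: Y=0.9524 on G[2,0]
I1: z[0]−=0.124, z[2]+=0.124
I2: z[2]−=1.74, z[0]+=1.74
I3: z[0]−=0.00163, z[2]+=0.00163
I4: z[0]−=0.571, z[1]+=0.571
solve → V1=0.000, V2=-1.684
aux → i_L1=0.5603

-1.684 V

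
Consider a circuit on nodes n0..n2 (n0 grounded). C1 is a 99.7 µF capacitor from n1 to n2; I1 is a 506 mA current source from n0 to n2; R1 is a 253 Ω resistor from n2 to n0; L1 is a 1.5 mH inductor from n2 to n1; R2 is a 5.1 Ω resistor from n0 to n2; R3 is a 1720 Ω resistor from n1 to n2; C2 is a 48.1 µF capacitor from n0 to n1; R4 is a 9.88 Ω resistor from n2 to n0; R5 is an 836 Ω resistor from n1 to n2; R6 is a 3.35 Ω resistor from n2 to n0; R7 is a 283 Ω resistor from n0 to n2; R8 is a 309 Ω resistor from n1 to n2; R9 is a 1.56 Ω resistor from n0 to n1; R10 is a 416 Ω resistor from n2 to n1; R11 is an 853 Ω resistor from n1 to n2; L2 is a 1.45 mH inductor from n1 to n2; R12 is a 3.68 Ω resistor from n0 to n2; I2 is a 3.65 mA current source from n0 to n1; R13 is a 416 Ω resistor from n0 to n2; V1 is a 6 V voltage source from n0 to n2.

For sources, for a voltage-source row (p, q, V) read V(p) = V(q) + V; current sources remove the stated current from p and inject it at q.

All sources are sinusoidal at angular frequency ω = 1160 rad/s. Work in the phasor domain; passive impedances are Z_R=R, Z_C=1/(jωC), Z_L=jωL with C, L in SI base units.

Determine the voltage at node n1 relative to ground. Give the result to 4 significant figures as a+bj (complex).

-4.471+2.863j V

Element admittances at ω=1160 rad/s:
  Y(C1) = 0.000+0.1157j S between n1,n2
  I1: injects 0.506 A into n2 (from n0)
  Y(R1) = 0.003953+0.000j S between n2,n0
  Y(L1) = 0.000-0.5747j S between n2,n1
  Y(R2) = 0.1961+0.000j S between n0,n2
  Y(R3) = 0.0005814+0.000j S between n1,n2
  Y(C2) = 0.000+0.05580j S between n0,n1
  Y(R4) = 0.1012+0.000j S between n2,n0
  Y(R5) = 0.001196+0.000j S between n1,n2
  Y(R6) = 0.2985+0.000j S between n2,n0
  Y(R7) = 0.003534+0.000j S between n0,n2
  Y(R8) = 0.003236+0.000j S between n1,n2
  Y(R9) = 0.6410+0.000j S between n0,n1
  Y(R10) = 0.002404+0.000j S between n2,n1
  Y(R11) = 0.001172+0.000j S between n1,n2
  Y(L2) = 0.000-0.5945j S between n1,n2
  Y(R12) = 0.2717+0.000j S between n0,n2
  I2: injects 0.00365 A into n1 (from n0)
  Y(R13) = 0.002404+0.000j S between n0,n2
  V1: constraint V(n0)−V(n2) = 6
Assemble and solve the 3×3 MNA system:
  V(n1)=-4.471+2.863j  V(n2)=-6.000+0.000j
  i(V1)=-8.800+1.586j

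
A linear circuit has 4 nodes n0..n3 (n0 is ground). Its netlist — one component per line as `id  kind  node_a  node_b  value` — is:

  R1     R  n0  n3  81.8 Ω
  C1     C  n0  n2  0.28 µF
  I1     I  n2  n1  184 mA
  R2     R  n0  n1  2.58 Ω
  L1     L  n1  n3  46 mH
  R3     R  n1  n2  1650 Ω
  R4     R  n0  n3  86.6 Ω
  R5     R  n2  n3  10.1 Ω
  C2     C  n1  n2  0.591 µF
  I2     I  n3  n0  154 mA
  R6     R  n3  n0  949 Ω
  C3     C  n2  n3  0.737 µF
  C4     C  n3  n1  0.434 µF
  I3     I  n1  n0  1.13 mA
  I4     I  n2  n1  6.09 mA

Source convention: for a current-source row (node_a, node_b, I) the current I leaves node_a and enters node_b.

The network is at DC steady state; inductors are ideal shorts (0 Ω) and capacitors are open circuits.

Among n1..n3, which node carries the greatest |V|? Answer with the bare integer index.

Element admittances at DC:
  Y(R1) = 0.01222 S between n0,n3
  Y(C1) = 0.000 S between n0,n2
  I1: injects 0.184 A into n1 (from n2)
  Y(R2) = 0.3876 S between n0,n1
  L1: short n1↔n3 (DC inductor)
  Y(R3) = 0.0006061 S between n1,n2
  Y(R4) = 0.01155 S between n0,n3
  Y(R5) = 0.09901 S between n2,n3
  Y(C2) = 0.000 S between n1,n2
  I2: injects 0.154 A into n0 (from n3)
  Y(R6) = 0.001054 S between n3,n0
  Y(C3) = 0.000 S between n2,n3
  Y(C4) = 0.000 S between n3,n1
  I3: injects 0.00113 A into n0 (from n1)
  I4: injects 0.00609 A into n1 (from n2)
Assemble and solve the 4×4 MNA system:
  V(n1)=-0.3761  V(n2)=-2.284  V(n3)=-0.3761
  i(L1)=0.3336

2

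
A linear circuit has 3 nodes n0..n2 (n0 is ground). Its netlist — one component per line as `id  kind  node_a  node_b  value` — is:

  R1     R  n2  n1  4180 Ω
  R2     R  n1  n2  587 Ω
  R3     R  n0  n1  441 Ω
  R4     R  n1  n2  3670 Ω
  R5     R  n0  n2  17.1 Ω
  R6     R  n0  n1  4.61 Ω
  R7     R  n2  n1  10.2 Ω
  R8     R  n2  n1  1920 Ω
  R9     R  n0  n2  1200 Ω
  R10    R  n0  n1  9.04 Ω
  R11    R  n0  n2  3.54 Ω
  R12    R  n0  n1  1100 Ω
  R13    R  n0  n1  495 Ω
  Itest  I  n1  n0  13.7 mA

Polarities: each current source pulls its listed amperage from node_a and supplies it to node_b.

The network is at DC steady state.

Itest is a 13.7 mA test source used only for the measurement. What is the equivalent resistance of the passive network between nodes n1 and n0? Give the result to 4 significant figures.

Apply KCL at each of the 2 non-ground nodes and solve the resulting linear system.
Node n1: branches {R1, R2, R3, R4, R6, R7, R8, R10, R12, R13, Itest} → V_1 = -0.03337
Node n2: branches {R1, R2, R4, R5, R7, R8, R9, R11} → V_2 = -0.007598

R_eq = 2.436 Ω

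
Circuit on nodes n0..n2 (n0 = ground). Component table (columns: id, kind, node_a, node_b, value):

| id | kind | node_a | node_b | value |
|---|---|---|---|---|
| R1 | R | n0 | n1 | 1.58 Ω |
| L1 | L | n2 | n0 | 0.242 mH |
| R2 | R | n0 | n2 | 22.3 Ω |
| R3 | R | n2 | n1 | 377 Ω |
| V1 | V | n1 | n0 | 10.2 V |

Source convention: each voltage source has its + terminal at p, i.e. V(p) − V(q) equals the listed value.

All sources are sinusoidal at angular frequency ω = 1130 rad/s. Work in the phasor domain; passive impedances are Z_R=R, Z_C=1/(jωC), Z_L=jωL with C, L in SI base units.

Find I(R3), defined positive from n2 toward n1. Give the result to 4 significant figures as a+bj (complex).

-0.02706+1.962e-05j A

Apply KCL at each of the 2 non-ground nodes and solve the resulting linear system.
Node n1: branches {R1, R3, V1} → V_1 = 10.20+0.000j
Node n2: branches {L1, R2, R3} → V_2 = 9.608e-05+0.007397j
Source currents: i(V1)=-6.483+1.962e-05j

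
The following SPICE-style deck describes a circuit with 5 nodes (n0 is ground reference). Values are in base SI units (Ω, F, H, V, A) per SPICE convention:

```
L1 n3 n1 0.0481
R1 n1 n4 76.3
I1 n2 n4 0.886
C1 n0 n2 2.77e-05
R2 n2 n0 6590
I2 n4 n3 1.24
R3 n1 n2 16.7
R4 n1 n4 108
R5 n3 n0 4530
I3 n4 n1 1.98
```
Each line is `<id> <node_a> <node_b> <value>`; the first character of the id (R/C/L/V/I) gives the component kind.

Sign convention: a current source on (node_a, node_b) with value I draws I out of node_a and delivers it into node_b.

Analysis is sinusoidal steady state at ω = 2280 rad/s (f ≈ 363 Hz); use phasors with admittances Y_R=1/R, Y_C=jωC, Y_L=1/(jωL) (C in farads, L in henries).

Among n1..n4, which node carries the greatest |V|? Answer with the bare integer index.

Apply KCL at each of the 4 non-ground nodes and solve the resulting linear system.
Node n1: branches {L1, R1, R3, R4, I3} → V_1 = 14.26-0.4380j
Node n2: branches {I1, C1, R2, R3} → V_2 = -0.4725+0.06014j
Node n3: branches {L1, I2, R5} → V_3 = 17.53+135.1j
Node n4: branches {R1, I1, I2, R4, I3} → V_4 = -90.10-0.4380j

3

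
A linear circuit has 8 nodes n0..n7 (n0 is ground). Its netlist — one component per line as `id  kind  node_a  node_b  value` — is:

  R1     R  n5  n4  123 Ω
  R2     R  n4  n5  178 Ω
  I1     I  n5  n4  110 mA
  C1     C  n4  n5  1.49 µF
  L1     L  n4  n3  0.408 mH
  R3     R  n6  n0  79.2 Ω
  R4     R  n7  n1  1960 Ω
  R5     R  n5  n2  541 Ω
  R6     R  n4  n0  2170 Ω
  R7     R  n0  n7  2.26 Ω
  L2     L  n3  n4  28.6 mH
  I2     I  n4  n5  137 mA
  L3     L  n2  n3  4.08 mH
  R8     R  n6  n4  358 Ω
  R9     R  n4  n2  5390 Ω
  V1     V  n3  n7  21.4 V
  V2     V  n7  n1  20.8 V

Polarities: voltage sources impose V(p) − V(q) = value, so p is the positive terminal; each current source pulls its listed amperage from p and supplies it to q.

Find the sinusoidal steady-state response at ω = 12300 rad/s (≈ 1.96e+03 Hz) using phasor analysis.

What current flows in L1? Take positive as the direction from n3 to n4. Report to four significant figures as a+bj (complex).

0.05870-0.003037j A

Element admittances at ω=12300 rad/s:
  Y(R1) = 0.008130+0.000j S between n5,n4
  Y(R2) = 0.005618+0.000j S between n4,n5
  I1: injects 0.11 A into n4 (from n5)
  Y(C1) = 0.000+0.01833j S between n4,n5
  Y(L1) = 0.000-0.1993j S between n4,n3
  Y(R3) = 0.01263+0.000j S between n6,n0
  Y(R4) = 0.0005102+0.000j S between n7,n1
  Y(R5) = 0.001848+0.000j S between n5,n2
  Y(R6) = 0.0004608+0.000j S between n4,n0
  Y(R7) = 0.4425+0.000j S between n0,n7
  Y(L2) = 0.000-0.002843j S between n3,n4
  I2: injects 0.137 A into n5 (from n4)
  Y(L3) = 0.000-0.01993j S between n2,n3
  Y(R8) = 0.002793+0.000j S between n6,n4
  Y(R9) = 0.0001855+0.000j S between n4,n2
  V1: constraint V(n3)−V(n7) = 21.4
  V2: constraint V(n7)−V(n1) = 20.8
Assemble and solve the 9×9 MNA system:
  V(n1)=-20.93+0.001818j  V(n2)=21.38+0.05856j  V(n3)=21.27+0.001818j  V(n4)=21.25-0.2928j  V(n5)=22.01-1.137j  V(n6)=3.850-0.05303j  V(n7)=-0.1320+0.001818j
  i(V1)=-0.05840+0.0008045j  i(V2)=-0.01061+0.000j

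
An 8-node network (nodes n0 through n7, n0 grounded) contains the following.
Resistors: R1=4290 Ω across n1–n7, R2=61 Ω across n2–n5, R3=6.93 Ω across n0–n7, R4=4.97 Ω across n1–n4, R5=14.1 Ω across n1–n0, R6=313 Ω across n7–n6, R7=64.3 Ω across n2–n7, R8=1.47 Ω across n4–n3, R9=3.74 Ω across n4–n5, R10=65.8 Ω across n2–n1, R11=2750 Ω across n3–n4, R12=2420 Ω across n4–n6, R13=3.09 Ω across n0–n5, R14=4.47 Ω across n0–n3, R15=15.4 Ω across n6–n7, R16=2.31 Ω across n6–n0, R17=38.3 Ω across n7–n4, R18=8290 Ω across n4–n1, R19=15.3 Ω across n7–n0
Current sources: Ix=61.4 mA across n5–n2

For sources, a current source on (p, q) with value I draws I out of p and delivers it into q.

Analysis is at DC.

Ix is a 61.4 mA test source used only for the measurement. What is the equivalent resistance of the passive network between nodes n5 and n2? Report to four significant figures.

R_eq = 22.63 Ω

Apply KCL at each of the 7 non-ground nodes and solve the resulting linear system.
Node n1: branches {R1, R4, R5, R10, R18} → V_1 = 0.06700
Node n2: branches {R2, R7, R10, Ix} → V_2 = 1.322
Node n3: branches {R8, R11, R14} → V_3 = -0.003130
Node n4: branches {R4, R8, R9, R11, R12, R17, R18} → V_4 = -0.004159
Node n5: branches {R2, R9, R13, Ix} → V_5 = -0.06723
Node n6: branches {R6, R12, R15, R16} → V_6 = 0.008957
Node n7: branches {R1, R3, R6, R7, R15, R17, R19} → V_7 = 0.06595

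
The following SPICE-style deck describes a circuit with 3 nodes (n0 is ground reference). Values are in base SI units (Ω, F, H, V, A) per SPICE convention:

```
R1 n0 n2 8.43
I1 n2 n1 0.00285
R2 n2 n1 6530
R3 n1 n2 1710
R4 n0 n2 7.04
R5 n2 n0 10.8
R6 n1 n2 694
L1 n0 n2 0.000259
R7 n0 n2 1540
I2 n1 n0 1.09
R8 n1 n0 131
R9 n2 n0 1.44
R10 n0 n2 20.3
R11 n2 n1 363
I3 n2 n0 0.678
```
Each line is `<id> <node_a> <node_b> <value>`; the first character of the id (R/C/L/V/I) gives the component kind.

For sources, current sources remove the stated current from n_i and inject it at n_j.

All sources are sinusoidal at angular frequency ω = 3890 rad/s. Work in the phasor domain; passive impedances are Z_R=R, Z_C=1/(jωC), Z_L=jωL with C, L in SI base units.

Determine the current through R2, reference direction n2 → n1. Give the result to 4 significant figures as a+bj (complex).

Apply KCL at each of the 2 non-ground nodes and solve the resulting linear system.
Node n1: branches {I1, R2, R3, R6, I2, R8, R11} → V_1 = -86.72-0.1965j
Node n2: branches {R1, I1, R2, R3, R4, R5, R6, L1, R7, R9, R10, R11, I3} → V_2 = -0.5550-0.5005j

0.01320-4.656e-05j A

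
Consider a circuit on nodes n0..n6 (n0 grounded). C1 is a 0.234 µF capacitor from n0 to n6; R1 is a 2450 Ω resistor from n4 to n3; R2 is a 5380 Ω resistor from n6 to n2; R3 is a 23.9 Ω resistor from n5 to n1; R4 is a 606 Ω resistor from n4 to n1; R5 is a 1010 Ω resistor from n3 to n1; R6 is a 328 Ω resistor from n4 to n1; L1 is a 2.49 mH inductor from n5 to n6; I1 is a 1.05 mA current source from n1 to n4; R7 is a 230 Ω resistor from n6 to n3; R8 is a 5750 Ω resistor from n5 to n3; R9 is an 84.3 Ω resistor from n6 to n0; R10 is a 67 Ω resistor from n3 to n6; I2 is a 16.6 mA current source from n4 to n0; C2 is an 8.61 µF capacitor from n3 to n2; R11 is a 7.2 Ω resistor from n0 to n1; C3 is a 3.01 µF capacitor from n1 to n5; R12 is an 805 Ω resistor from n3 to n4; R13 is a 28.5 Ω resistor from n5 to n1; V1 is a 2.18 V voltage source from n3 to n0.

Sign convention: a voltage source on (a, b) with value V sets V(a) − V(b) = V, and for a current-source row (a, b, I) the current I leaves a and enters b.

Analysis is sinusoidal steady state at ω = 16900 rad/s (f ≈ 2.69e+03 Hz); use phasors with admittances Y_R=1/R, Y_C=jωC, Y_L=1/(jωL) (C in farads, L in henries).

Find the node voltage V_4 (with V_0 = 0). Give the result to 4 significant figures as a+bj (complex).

Element admittances at ω=16900 rad/s:
  Y(C1) = 0.000+0.003955j S between n0,n6
  Y(R1) = 0.0004082+0.000j S between n4,n3
  Y(R2) = 0.0001859+0.000j S between n6,n2
  Y(R3) = 0.04184+0.000j S between n5,n1
  Y(R4) = 0.001650+0.000j S between n4,n1
  Y(R5) = 0.0009901+0.000j S between n3,n1
  Y(R6) = 0.003049+0.000j S between n4,n1
  Y(L1) = 0.000-0.02376j S between n5,n6
  I1: injects 0.00105 A into n4 (from n1)
  Y(R7) = 0.004348+0.000j S between n6,n3
  Y(R8) = 0.0001739+0.000j S between n5,n3
  Y(R9) = 0.01186+0.000j S between n6,n0
  Y(R10) = 0.01493+0.000j S between n3,n6
  I2: injects 0.0166 A into n0 (from n4)
  Y(C2) = 0.000+0.1455j S between n3,n2
  Y(R11) = 0.1389+0.000j S between n0,n1
  Y(C3) = 0.000+0.05087j S between n1,n5
  Y(R12) = 0.001242+0.000j S between n3,n4
  Y(R13) = 0.03509+0.000j S between n5,n1
  V1: constraint V(n3)−V(n0) = 2.18
Assemble and solve the 7×7 MNA system:
  V(n1)=0.07749-0.1122j  V(n2)=2.181+0.001737j  V(n3)=2.180+0.000j  V(n4)=-1.825-0.08303j  V(n5)=0.1517-0.3670j  V(n6)=0.8205+0.4038j
  i(V1)=-0.03550+0.007546j

-1.825-0.08303j V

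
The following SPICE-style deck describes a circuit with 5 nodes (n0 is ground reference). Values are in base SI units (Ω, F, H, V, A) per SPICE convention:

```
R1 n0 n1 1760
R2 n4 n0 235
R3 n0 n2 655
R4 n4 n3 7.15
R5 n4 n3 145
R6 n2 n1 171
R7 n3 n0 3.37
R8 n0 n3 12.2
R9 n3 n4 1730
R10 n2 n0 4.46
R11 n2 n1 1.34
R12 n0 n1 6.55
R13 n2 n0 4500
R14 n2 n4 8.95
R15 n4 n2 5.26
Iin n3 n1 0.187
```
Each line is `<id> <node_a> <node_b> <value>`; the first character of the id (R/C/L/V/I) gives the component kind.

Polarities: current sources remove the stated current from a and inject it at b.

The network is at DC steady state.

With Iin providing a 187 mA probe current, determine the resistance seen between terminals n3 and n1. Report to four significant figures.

Apply KCL at each of the 4 non-ground nodes and solve the resulting linear system.
Node n1: branches {R1, R6, R11, R12, Iin} → V_1 = 0.4305
Node n2: branches {R3, R6, R10, R11, R13, R14, R15} → V_2 = 0.2695
Node n3: branches {R4, R5, R7, R8, R9, Iin} → V_3 = -0.3358
Node n4: branches {R2, R4, R5, R9, R14, R15} → V_4 = 0.07031

R_eq = 4.098 Ω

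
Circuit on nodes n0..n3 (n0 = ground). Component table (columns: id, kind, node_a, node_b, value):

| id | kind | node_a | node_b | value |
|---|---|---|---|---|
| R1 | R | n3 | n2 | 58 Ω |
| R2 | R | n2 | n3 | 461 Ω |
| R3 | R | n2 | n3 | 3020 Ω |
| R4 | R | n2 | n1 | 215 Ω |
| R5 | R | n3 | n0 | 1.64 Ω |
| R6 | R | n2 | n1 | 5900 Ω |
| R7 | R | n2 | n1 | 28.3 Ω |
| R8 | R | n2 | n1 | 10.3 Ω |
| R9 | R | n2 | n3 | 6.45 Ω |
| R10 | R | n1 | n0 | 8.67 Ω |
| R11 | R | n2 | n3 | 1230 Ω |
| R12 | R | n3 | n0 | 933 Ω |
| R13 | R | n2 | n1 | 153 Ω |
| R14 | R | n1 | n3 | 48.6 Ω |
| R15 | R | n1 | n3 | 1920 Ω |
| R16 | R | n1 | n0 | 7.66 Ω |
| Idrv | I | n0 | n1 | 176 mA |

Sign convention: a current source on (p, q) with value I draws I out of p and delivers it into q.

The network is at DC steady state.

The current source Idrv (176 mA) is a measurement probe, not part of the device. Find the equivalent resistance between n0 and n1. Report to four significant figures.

R_eq = 3.013 Ω

MNA unknowns: 3 node voltages V₁..V_3
R1: Y=0.01724 on G[3,2]
R2: Y=0.002169 on G[2,3]
R3: Y=0.0003311 on G[2,3]
R4: Y=0.004651 on G[2,1]
R5: Y=0.6098 on G[3,0]
R6: Y=0.0001695 on G[2,1]
R7: Y=0.03534 on G[2,1]
R8: Y=0.09709 on G[2,1]
R9: Y=0.1550 on G[2,3]
R10: Y=0.1153 on G[1,0]
R11: Y=0.0008130 on G[2,3]
R12: Y=0.001072 on G[3,0]
R13: Y=0.006536 on G[2,1]
R14: Y=0.02058 on G[1,3]
R15: Y=0.0005208 on G[1,3]
R16: Y=0.1305 on G[1,0]
Idrv: z[0]−=0.176, z[1]+=0.176
solve → V1=0.5302, V2=0.2798, V3=0.07469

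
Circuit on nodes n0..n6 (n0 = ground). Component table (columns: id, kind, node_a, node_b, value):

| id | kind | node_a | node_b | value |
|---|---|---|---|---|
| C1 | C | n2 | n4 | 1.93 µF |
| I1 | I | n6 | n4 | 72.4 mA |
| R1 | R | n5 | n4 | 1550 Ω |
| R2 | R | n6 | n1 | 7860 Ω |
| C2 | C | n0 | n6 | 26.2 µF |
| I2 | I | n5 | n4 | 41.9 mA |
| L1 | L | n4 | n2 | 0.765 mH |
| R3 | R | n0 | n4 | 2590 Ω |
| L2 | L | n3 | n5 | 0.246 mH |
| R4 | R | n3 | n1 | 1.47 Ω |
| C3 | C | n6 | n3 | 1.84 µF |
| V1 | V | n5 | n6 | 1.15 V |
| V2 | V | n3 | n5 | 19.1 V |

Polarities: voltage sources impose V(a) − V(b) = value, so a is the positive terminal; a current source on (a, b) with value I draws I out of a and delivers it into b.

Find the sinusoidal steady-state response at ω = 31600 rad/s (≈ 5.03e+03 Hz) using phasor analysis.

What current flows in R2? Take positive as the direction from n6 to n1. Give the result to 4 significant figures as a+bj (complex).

-0.002576+0.000j A

MNA unknowns: 6 node voltages V₁..V_6 plus 2 source currents (V1, V2)
C1: Y=0.000+0.06099j on G[2,4]
I1: z[6]−=0.0724, z[4]+=0.0724
R1: Y=0.0006452+0.000j on G[5,4]
R2: Y=0.0001272+0.000j on G[6,1]
C2: Y=0.000+0.8279j on G[0,6]
I2: z[5]−=0.0419, z[4]+=0.0419
L1: Y=0.000-0.04137j on G[4,2]
R3: Y=0.0003861+0.000j on G[0,4]
L2: Y=0.000-0.1286j on G[3,5]
R4: Y=0.6803+0.000j on G[3,1]
C3: Y=0.000+0.05814j on G[6,3]
V1: row V5−V6=1.15, i_V1 at 5,6
V2: row V3−V5=19.1, i_V2 at 3,5
solve → V1=20.25+0.05202j, V2=111.6+0.03255j, V3=20.25+0.05202j, V4=111.6+0.03255j, V5=1.150+0.05202j, V6=-1.518e-05+0.05202j
aux → i_V1=0.02675-1.177j, i_V2=-0.002576+1.280j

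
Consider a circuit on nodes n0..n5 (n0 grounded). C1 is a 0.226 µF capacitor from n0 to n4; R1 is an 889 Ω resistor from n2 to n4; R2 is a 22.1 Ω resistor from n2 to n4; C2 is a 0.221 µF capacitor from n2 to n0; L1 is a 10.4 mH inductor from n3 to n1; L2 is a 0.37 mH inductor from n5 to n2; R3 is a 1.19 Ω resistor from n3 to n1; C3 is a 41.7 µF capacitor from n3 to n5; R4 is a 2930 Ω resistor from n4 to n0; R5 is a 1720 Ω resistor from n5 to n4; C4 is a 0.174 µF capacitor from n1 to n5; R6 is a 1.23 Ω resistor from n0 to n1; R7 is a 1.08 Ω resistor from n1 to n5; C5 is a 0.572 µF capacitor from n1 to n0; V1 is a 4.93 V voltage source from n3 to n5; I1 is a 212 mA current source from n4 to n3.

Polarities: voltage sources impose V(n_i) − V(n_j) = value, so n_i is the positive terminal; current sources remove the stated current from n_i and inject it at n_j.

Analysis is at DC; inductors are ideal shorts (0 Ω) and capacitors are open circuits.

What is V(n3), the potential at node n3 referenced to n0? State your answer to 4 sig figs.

0.003935 V

Apply KCL at each of the 5 non-ground nodes and solve the resulting linear system.
Node n1: branches {L1, R3, C4, R6, R7, C5} → V_1 = 0.003935
Node n2: branches {R1, R2, C2, L2} → V_2 = -4.926
Node n3: branches {L1, R3, C3, V1, I1} → V_3 = 0.003935
Node n4: branches {C1, R1, R2, R4, R5, I1} → V_4 = -9.373
Node n5: branches {L2, C3, R5, C4, R7, V1} → V_5 = -4.926
Source currents: i(L1)=4.568, i(L2)=0.2062, i(V1)=-4.356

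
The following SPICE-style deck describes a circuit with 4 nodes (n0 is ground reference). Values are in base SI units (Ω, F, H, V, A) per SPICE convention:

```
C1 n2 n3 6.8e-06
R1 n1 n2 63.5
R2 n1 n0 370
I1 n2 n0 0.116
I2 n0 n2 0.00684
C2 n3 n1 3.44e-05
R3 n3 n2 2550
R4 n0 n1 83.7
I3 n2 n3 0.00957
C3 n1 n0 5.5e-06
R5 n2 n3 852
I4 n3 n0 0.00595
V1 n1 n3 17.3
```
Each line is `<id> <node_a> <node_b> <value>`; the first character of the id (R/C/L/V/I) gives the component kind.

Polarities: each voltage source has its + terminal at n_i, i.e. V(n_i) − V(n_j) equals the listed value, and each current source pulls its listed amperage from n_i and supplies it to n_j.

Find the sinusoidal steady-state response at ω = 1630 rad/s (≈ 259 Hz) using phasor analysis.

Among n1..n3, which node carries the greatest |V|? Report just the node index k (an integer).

3

Element admittances at ω=1630 rad/s:
  Y(C1) = 0.000+0.01108j S between n2,n3
  Y(R1) = 0.01575+0.000j S between n1,n2
  Y(R2) = 0.002703+0.000j S between n1,n0
  I1: injects 0.116 A into n0 (from n2)
  I2: injects 0.00684 A into n2 (from n0)
  Y(C2) = 0.000+0.05607j S between n3,n1
  Y(R3) = 0.0003922+0.000j S between n3,n2
  Y(R4) = 0.01195+0.000j S between n0,n1
  I3: injects 0.00957 A into n3 (from n2)
  Y(C3) = 0.000+0.008965j S between n1,n0
  Y(R5) = 0.001174+0.000j S between n2,n3
  I4: injects 0.00595 A into n0 (from n3)
  V1: constraint V(n1)−V(n3) = 17.3
Assemble and solve the 4×4 MNA system:
  V(n1)=-5.717+3.498j  V(n2)=-16.72-0.5331j  V(n3)=-23.02+3.498j
  i(V1)=-0.05816-1.034j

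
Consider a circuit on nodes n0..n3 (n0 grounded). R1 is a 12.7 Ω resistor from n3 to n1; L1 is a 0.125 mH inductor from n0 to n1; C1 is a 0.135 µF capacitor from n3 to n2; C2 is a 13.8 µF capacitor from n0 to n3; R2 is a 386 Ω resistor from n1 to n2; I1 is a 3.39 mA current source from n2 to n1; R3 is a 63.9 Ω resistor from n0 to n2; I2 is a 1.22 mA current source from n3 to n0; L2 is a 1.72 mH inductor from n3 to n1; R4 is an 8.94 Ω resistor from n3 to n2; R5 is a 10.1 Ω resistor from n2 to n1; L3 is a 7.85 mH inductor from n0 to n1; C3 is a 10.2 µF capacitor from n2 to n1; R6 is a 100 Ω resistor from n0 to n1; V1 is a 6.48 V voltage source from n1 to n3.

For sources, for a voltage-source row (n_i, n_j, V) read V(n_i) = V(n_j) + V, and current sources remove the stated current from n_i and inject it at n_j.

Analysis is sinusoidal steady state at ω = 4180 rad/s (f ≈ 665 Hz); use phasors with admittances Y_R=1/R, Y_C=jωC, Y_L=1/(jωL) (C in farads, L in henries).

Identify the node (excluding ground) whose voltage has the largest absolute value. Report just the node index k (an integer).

3

Element admittances at ω=4180 rad/s:
  Y(R1) = 0.07874+0.000j S between n3,n1
  Y(L1) = 0.000-1.914j S between n0,n1
  Y(C1) = 0.000+0.0005643j S between n3,n2
  Y(C2) = 0.000+0.05768j S between n0,n3
  Y(R2) = 0.002591+0.000j S between n1,n2
  I1: injects 0.00339 A into n1 (from n2)
  Y(R3) = 0.01565+0.000j S between n0,n2
  I2: injects 0.00122 A into n0 (from n3)
  Y(L2) = 0.000-0.1391j S between n3,n1
  Y(R4) = 0.1119+0.000j S between n3,n2
  Y(R5) = 0.09901+0.000j S between n2,n1
  Y(L3) = 0.000-0.03048j S between n0,n1
  Y(C3) = 0.000+0.04264j S between n2,n1
  Y(R6) = 0.01000+0.000j S between n0,n1
  V1: constraint V(n1)−V(n3) = 6.48
Assemble and solve the 4×4 MNA system:
  V(n1)=-0.1931+0.02736j  V(n2)=-3.253+0.5865j  V(n3)=-6.673+0.02736j
  i(V1)=-0.8928+0.4519j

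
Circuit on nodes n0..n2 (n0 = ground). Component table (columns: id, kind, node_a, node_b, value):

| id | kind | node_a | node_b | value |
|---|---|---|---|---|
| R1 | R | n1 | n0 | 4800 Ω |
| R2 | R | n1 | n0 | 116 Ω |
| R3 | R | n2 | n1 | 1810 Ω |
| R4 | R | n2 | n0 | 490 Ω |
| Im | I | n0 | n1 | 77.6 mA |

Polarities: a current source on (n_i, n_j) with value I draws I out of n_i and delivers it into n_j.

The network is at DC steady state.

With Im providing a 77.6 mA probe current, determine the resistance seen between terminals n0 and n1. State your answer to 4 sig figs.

MNA unknowns: 2 node voltages V₁..V_2
R1: Y=0.0002083 on G[1,0]
R2: Y=0.008621 on G[1,0]
R3: Y=0.0005525 on G[2,1]
R4: Y=0.002041 on G[2,0]
Im: z[0]−=0.0776, z[1]+=0.0776
solve → V1=8.377, V2=1.785

R_eq = 107.9 Ω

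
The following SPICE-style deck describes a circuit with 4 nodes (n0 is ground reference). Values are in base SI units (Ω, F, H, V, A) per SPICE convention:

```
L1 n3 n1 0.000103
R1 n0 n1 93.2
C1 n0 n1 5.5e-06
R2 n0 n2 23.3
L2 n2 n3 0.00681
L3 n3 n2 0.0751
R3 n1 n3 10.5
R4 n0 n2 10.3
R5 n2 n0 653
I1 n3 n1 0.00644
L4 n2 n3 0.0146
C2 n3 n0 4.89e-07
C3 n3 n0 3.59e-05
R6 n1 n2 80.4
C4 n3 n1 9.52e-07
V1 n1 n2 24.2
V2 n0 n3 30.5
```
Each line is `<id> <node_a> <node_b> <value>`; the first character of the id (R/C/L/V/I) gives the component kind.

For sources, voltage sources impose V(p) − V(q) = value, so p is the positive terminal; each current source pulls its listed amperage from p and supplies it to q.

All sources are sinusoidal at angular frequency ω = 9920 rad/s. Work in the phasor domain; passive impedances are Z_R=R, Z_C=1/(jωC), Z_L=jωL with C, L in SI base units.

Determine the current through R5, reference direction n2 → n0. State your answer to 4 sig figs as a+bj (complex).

-0.08220+0.01278j A

MNA unknowns: 3 node voltages V₁..V_3 plus 2 source currents (V1, V2)
L1: Y=0.000-0.9787j on G[3,1]
R1: Y=0.01073+0.000j on G[0,1]
C1: Y=0.000+0.05456j on G[0,1]
R2: Y=0.04292+0.000j on G[0,2]
L2: Y=0.000-0.01480j on G[2,3]
L3: Y=0.000-0.001342j on G[3,2]
R3: Y=0.09524+0.000j on G[1,3]
R4: Y=0.09709+0.000j on G[0,2]
R5: Y=0.001531+0.000j on G[2,0]
I1: z[3]−=0.00644, z[1]+=0.00644
L4: Y=0.000-0.006905j on G[2,3]
C2: Y=0.000+0.004851j on G[3,0]
C3: Y=0.000+0.3561j on G[3,0]
R6: Y=0.01244+0.000j on G[1,2]
C4: Y=0.000+0.009444j on G[3,1]
V1: row V1−V2=24.2, i_V1 at 1,2
V2: row V0−V3=30.5, i_V2 at 0,3
solve → V1=-29.48+8.342j, V2=-53.68+8.342j, V3=-30.50+0.000j
aux → i_V1=-7.706+1.715j, i_V2=-8.369-11.35j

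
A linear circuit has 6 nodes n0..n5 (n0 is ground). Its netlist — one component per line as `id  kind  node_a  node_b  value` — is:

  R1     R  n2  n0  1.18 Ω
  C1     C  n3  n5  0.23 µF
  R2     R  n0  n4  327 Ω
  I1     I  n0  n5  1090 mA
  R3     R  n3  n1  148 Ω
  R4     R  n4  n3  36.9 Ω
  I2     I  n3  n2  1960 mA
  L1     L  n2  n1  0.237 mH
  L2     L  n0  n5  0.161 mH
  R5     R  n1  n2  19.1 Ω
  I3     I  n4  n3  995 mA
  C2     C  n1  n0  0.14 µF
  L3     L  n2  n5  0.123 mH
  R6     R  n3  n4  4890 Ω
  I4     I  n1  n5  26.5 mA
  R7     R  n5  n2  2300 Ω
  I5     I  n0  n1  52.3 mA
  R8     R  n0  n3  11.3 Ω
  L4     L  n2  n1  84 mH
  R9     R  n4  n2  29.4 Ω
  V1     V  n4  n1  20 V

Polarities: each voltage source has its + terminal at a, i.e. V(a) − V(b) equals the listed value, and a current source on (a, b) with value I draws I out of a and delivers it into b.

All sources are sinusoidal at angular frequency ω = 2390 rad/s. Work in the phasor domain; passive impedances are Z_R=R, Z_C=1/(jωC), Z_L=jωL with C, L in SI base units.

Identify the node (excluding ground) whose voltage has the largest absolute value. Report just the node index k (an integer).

4

Element admittances at ω=2390 rad/s:
  Y(R1) = 0.8475+0.000j S between n2,n0
  Y(C1) = 0.000+0.0005497j S between n3,n5
  Y(R2) = 0.003058+0.000j S between n0,n4
  I1: injects 1.09 A into n5 (from n0)
  Y(R3) = 0.006757+0.000j S between n3,n1
  Y(R4) = 0.02710+0.000j S between n4,n3
  I2: injects 1.96 A into n2 (from n3)
  Y(L1) = 0.000-1.765j S between n2,n1
  Y(L2) = 0.000-2.599j S between n0,n5
  Y(R5) = 0.05236+0.000j S between n1,n2
  I3: injects 0.995 A into n3 (from n4)
  Y(C2) = 0.000+0.0003346j S between n1,n0
  Y(L3) = 0.000-3.402j S between n2,n5
  Y(R6) = 0.0002045+0.000j S between n3,n4
  I4: injects 0.0265 A into n5 (from n1)
  Y(R7) = 0.0004348+0.000j S between n5,n2
  I5: injects 0.0523 A into n1 (from n0)
  Y(R8) = 0.08850+0.000j S between n0,n3
  Y(L4) = 0.000-0.004981j S between n2,n1
  Y(R9) = 0.03401+0.000j S between n4,n2
  V1: constraint V(n4)−V(n1) = 20
Assemble and solve the 6×6 MNA system:
  V(n1)=0.1713-0.8760j  V(n2)=0.2506+0.4634j  V(n3)=-3.373-0.2277j  V(n4)=20.17-0.8760j  V(n5)=0.1424+0.4489j
  i(V1)=-2.377+0.06594j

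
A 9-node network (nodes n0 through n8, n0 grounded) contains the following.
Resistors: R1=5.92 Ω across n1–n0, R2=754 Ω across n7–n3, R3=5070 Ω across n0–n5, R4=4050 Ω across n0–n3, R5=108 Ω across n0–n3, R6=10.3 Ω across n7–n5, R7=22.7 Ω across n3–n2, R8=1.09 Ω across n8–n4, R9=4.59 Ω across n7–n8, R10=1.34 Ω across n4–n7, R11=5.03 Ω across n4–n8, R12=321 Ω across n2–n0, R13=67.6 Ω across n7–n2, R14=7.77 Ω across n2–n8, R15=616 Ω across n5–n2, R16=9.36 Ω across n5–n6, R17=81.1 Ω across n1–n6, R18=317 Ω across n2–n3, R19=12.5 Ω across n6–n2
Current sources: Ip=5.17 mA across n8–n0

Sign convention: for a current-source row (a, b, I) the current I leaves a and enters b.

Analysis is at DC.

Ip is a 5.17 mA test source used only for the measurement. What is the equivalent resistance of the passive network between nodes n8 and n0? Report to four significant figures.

Element admittances at DC:
  Y(R1) = 0.1689 S between n1,n0
  Y(R2) = 0.001326 S between n7,n3
  Y(R3) = 0.0001972 S between n0,n5
  Y(R4) = 0.0002469 S between n0,n3
  Y(R5) = 0.009259 S between n0,n3
  Y(R6) = 0.09709 S between n7,n5
  Y(R7) = 0.04405 S between n3,n2
  Y(R8) = 0.9174 S between n8,n4
  Y(R9) = 0.2179 S between n7,n8
  Y(R10) = 0.7463 S between n4,n7
  Y(R11) = 0.1988 S between n4,n8
  Y(R12) = 0.003115 S between n2,n0
  Y(R13) = 0.01479 S between n7,n2
  Y(R14) = 0.1287 S between n2,n8
  Y(R15) = 0.001623 S between n5,n2
  Y(R16) = 0.1068 S between n5,n6
  Y(R17) = 0.01233 S between n1,n6
  Y(R18) = 0.003155 S between n2,n3
  Y(R19) = 0.08000 S between n6,n2
  Ip: injects 0.00517 A into n0 (from n8)
Assemble and solve the 8×8 MNA system:
  V(n1)=-0.01506  V(n2)=-0.2328  V(n3)=-0.1951  V(n4)=-0.2557  V(n5)=-0.2365  V(n6)=-0.2213  V(n7)=-0.2538  V(n8)=-0.2569

R_eq = 49.69 Ω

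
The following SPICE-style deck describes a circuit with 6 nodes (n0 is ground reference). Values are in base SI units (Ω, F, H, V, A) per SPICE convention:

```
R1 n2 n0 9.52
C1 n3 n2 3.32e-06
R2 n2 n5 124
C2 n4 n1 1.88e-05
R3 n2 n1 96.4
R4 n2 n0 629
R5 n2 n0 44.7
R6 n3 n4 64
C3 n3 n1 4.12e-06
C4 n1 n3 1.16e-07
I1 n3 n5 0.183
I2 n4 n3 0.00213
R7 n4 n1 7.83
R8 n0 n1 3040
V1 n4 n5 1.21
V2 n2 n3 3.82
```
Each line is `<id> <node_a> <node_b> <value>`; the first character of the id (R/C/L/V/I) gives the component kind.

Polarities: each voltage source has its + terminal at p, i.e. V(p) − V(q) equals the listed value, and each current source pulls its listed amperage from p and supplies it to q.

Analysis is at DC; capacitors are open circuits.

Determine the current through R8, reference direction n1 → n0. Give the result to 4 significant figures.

0.001181 A

Apply KCL at each of the 5 non-ground nodes and solve the resulting linear system.
Node n1: branches {C2, R3, C3, C4, R7, R8} → V_1 = 3.590
Node n2: branches {R1, C1, R2, R3, R4, R5, V2} → V_2 = -0.009155
Node n3: branches {C1, R6, C3, C4, I1, I2, V2} → V_3 = -3.829
Node n4: branches {C2, R6, I2, R7, V1} → V_4 = 3.892
Node n5: branches {R2, I1, V1} → V_5 = 2.682
Source currents: i(V1)=-0.1613, i(V2)=0.06023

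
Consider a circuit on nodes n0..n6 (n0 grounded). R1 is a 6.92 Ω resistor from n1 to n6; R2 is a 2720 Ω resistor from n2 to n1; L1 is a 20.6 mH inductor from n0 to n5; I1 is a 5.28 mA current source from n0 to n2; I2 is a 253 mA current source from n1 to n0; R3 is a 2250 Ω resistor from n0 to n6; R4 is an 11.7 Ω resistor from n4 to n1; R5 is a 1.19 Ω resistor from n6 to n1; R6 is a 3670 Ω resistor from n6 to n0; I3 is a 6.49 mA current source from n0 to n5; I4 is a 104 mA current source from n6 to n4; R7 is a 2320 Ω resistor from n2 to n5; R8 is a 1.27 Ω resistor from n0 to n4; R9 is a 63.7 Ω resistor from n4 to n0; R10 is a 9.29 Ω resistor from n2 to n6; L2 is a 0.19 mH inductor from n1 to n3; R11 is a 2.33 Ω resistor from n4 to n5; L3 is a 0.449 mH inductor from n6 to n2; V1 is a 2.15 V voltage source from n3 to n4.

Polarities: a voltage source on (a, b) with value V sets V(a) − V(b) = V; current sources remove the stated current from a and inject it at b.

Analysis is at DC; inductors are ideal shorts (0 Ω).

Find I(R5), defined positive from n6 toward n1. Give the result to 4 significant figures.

-0.08601 A

MNA unknowns: 6 node voltages V₁..V_6 plus 4 source currents (L1, L2, L3, V1)
R1: Y=0.1445 on G[1,6]
R2: Y=0.0003676 on G[2,1]
L1: row V0−V5=0, i_L1 at 0,5
I1: z[0]−=0.00528, z[2]+=0.00528
I2: z[1]−=0.253, z[0]+=0.253
R3: Y=0.0004444 on G[0,6]
R4: Y=0.08547 on G[4,1]
R5: Y=0.8403 on G[6,1]
R6: Y=0.0002725 on G[6,0]
I3: z[0]−=0.00649, z[5]+=0.00649
I4: z[6]−=0.104, z[4]+=0.104
R7: Y=0.0004310 on G[2,5]
R8: Y=0.7874 on G[0,4]
R9: Y=0.01570 on G[4,0]
R10: Y=0.1076 on G[2,6]
L2: row V1−V3=0, i_L2 at 1,3
R11: Y=0.4292 on G[4,5]
L3: row V6−V2=0, i_L3 at 6,2
V1: row V3−V4=2.15, i_V1 at 3,4
solve → V1=1.947, V2=1.845, V3=1.947, V4=-0.2027, V5=0.000, V6=1.845
aux → i_L1=0.07973, i_L2=-0.5376, i_L3=-0.004522, i_V1=-0.5376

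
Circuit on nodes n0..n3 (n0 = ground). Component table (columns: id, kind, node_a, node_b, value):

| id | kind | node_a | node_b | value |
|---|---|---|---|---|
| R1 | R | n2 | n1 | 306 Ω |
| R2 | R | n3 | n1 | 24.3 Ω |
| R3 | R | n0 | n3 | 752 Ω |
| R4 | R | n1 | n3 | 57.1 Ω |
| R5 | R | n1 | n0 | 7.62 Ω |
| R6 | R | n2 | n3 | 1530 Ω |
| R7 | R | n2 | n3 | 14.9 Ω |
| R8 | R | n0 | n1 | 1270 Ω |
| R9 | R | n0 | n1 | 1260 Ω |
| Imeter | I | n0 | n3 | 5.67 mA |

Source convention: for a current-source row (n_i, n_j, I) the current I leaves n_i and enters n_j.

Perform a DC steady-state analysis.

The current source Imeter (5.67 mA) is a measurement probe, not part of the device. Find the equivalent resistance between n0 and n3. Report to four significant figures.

Element admittances at DC:
  Y(R1) = 0.003268 S between n2,n1
  Y(R2) = 0.04115 S between n3,n1
  Y(R3) = 0.001330 S between n0,n3
  Y(R4) = 0.01751 S between n1,n3
  Y(R5) = 0.1312 S between n1,n0
  Y(R6) = 0.0006536 S between n2,n3
  Y(R7) = 0.06711 S between n2,n3
  Y(R8) = 0.0007874 S between n0,n1
  Y(R9) = 0.0007937 S between n0,n1
  Imeter: injects 0.00567 A into n3 (from n0)
Assemble and solve the 3×3 MNA system:
  V(n1)=0.04139  V(n2)=0.1263  V(n3)=0.1304

R_eq = 22.99 Ω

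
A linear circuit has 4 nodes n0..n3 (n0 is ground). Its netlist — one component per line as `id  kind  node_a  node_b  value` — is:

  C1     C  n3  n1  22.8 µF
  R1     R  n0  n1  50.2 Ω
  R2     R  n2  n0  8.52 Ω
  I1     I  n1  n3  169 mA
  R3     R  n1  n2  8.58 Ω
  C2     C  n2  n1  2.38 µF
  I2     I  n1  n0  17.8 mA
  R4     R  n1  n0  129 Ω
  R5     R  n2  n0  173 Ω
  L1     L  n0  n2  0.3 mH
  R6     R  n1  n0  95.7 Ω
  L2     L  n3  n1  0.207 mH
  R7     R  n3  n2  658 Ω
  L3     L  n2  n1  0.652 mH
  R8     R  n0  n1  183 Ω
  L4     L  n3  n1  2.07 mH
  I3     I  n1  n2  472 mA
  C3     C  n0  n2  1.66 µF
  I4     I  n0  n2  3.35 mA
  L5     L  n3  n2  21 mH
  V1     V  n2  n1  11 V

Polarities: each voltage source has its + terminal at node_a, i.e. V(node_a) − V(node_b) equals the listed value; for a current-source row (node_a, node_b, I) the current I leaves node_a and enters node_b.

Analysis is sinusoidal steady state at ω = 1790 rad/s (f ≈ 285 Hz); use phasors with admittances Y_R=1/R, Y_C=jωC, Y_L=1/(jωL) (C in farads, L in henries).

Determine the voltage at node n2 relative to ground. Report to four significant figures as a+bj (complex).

Apply KCL at each of the 3 non-ground nodes and solve the resulting linear system.
Node n1: branches {C1, R1, I1, R3, C2, I2, R4, R6, L2, L3, R8, L4, I3, V1} → V_1 = -10.98+0.2481j
Node n2: branches {R2, R3, C2, R5, L1, R7, L3, I3, C3, I4, L5, V1} → V_2 = 0.02225+0.2481j
Node n3: branches {C1, I1, L2, R7, L4, L5} → V_3 = -10.88+0.3109j
Source currents: i(V1)=-1.286+9.679j

0.02225+0.2481j V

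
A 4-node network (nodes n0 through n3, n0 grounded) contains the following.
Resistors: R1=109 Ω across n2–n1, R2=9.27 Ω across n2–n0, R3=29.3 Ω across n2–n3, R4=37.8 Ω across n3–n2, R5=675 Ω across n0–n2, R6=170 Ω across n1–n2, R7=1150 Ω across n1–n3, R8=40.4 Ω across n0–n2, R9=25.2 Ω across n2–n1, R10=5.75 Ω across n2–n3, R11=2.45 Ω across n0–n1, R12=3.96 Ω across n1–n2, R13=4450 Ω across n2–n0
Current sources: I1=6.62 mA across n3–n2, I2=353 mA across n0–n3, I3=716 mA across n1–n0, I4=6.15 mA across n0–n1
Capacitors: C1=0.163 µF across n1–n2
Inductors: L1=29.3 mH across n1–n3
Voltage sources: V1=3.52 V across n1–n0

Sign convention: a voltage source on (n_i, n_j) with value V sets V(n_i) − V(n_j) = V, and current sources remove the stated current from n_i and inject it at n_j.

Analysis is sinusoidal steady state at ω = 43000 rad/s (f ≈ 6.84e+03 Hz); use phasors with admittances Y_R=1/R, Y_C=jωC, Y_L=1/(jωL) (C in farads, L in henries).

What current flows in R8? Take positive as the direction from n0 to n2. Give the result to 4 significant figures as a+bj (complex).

-0.08035-0.0001604j A

MNA unknowns: 3 node voltages V₁..V_3 plus 1 source current (V1)
R1: Y=0.009174+0.000j on G[2,1]
R2: Y=0.1079+0.000j on G[2,0]
R3: Y=0.03413+0.000j on G[2,3]
I1: z[3]−=0.00662, z[2]+=0.00662
R4: Y=0.02646+0.000j on G[3,2]
C1: Y=0.000+0.007009j on G[1,2]
R5: Y=0.001481+0.000j on G[0,2]
R6: Y=0.005882+0.000j on G[1,2]
L1: Y=0.000-0.0007937j on G[1,3]
R7: Y=0.0008696+0.000j on G[1,3]
I2: z[0]−=0.353, z[3]+=0.353
R8: Y=0.02475+0.000j on G[0,2]
R9: Y=0.03968+0.000j on G[2,1]
R10: Y=0.1739+0.000j on G[2,3]
R11: Y=0.4082+0.000j on G[0,1]
R12: Y=0.2525+0.000j on G[1,2]
R13: Y=0.0002247+0.000j on G[2,0]
I3: z[1]−=0.716, z[0]+=0.716
I4: z[0]−=0.00615, z[1]+=0.00615
V1: row V1−V0=3.52, i_V1 at 1,0
solve → V1=3.520+0.000j, V2=3.246+0.006478j, V3=4.719+0.01050j
aux → i_V1=-2.230-0.0008702j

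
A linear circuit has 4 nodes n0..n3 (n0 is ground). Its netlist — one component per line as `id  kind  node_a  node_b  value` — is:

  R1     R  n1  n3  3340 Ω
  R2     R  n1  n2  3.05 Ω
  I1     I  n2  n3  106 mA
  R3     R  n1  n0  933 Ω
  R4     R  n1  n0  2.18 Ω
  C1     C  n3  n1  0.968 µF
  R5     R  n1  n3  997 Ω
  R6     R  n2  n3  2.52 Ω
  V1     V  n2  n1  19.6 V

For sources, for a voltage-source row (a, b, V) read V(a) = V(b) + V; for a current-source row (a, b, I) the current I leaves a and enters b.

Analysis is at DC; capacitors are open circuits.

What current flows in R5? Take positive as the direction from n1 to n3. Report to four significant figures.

Apply KCL at each of the 3 non-ground nodes and solve the resulting linear system.
Node n1: branches {R1, R2, R3, R4, C1, R5, V1} → V_1 = 0.000
Node n2: branches {R2, I1, R6, V1} → V_2 = 19.60
Node n3: branches {R1, I1, C1, R5, R6} → V_3 = 19.80
Source currents: i(V1)=-6.452

-0.01986 A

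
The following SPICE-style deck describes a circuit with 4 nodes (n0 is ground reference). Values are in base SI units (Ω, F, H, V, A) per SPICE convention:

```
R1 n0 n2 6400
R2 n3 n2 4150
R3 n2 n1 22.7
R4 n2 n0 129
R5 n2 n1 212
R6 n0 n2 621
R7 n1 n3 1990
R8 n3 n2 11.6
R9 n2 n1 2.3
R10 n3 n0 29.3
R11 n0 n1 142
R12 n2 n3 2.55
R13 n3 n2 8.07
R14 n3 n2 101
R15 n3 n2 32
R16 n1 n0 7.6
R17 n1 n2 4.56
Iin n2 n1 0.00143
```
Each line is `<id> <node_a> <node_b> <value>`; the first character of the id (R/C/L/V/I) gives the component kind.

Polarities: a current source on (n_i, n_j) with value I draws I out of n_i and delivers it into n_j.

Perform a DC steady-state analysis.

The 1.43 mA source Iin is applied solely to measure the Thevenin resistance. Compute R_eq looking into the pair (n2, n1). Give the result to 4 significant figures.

MNA unknowns: 3 node voltages V₁..V_3
R1: Y=0.0001563 on G[0,2]
R2: Y=0.0002410 on G[3,2]
R3: Y=0.04405 on G[2,1]
R4: Y=0.007752 on G[2,0]
R5: Y=0.004717 on G[2,1]
R6: Y=0.001610 on G[0,2]
R7: Y=0.0005025 on G[1,3]
R8: Y=0.08621 on G[3,2]
R9: Y=0.4348 on G[2,1]
R10: Y=0.03413 on G[3,0]
R11: Y=0.007042 on G[0,1]
R12: Y=0.3922 on G[2,3]
R13: Y=0.1239 on G[3,2]
R14: Y=0.009901 on G[3,2]
R15: Y=0.03125 on G[3,2]
R16: Y=0.1316 on G[1,0]
R17: Y=0.2193 on G[1,2]
Iin: z[2]−=0.00143, z[1]+=0.00143
solve → V1=0.0004513, V2=-0.001493, V3=-0.001416

R_eq = 1.360 Ω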